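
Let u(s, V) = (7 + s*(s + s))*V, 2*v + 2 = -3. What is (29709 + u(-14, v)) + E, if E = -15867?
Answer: 25689/2 ≈ 12845.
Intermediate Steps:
v = -5/2 (v = -1 + (1/2)*(-3) = -1 - 3/2 = -5/2 ≈ -2.5000)
u(s, V) = V*(7 + 2*s**2) (u(s, V) = (7 + s*(2*s))*V = (7 + 2*s**2)*V = V*(7 + 2*s**2))
(29709 + u(-14, v)) + E = (29709 - 5*(7 + 2*(-14)**2)/2) - 15867 = (29709 - 5*(7 + 2*196)/2) - 15867 = (29709 - 5*(7 + 392)/2) - 15867 = (29709 - 5/2*399) - 15867 = (29709 - 1995/2) - 15867 = 57423/2 - 15867 = 25689/2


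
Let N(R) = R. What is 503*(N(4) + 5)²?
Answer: 40743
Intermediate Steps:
503*(N(4) + 5)² = 503*(4 + 5)² = 503*9² = 503*81 = 40743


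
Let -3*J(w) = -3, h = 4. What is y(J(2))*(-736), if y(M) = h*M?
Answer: -2944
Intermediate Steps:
J(w) = 1 (J(w) = -1/3*(-3) = 1)
y(M) = 4*M
y(J(2))*(-736) = (4*1)*(-736) = 4*(-736) = -2944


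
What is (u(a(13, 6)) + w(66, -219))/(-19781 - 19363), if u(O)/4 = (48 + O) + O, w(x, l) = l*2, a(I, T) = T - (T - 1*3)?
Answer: 37/6524 ≈ 0.0056714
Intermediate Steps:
a(I, T) = 3 (a(I, T) = T - (T - 3) = T - (-3 + T) = T + (3 - T) = 3)
w(x, l) = 2*l
u(O) = 192 + 8*O (u(O) = 4*((48 + O) + O) = 4*(48 + 2*O) = 192 + 8*O)
(u(a(13, 6)) + w(66, -219))/(-19781 - 19363) = ((192 + 8*3) + 2*(-219))/(-19781 - 19363) = ((192 + 24) - 438)/(-39144) = (216 - 438)*(-1/39144) = -222*(-1/39144) = 37/6524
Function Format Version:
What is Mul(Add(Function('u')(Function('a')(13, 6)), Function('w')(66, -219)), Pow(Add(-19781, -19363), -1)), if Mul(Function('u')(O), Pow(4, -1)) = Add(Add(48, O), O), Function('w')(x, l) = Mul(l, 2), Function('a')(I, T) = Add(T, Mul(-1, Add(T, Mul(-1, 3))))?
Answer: Rational(37, 6524) ≈ 0.0056714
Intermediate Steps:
Function('a')(I, T) = 3 (Function('a')(I, T) = Add(T, Mul(-1, Add(T, -3))) = Add(T, Mul(-1, Add(-3, T))) = Add(T, Add(3, Mul(-1, T))) = 3)
Function('w')(x, l) = Mul(2, l)
Function('u')(O) = Add(192, Mul(8, O)) (Function('u')(O) = Mul(4, Add(Add(48, O), O)) = Mul(4, Add(48, Mul(2, O))) = Add(192, Mul(8, O)))
Mul(Add(Function('u')(Function('a')(13, 6)), Function('w')(66, -219)), Pow(Add(-19781, -19363), -1)) = Mul(Add(Add(192, Mul(8, 3)), Mul(2, -219)), Pow(Add(-19781, -19363), -1)) = Mul(Add(Add(192, 24), -438), Pow(-39144, -1)) = Mul(Add(216, -438), Rational(-1, 39144)) = Mul(-222, Rational(-1, 39144)) = Rational(37, 6524)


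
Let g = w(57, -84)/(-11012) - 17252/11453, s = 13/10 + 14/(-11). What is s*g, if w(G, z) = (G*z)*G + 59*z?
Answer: 1122183372/1734155995 ≈ 0.64711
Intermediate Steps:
w(G, z) = 59*z + z*G**2 (w(G, z) = z*G**2 + 59*z = 59*z + z*G**2)
s = 3/110 (s = 13*(1/10) + 14*(-1/11) = 13/10 - 14/11 = 3/110 ≈ 0.027273)
g = 748122248/31530109 (g = -84*(59 + 57**2)/(-11012) - 17252/11453 = -84*(59 + 3249)*(-1/11012) - 17252*1/11453 = -84*3308*(-1/11012) - 17252/11453 = -277872*(-1/11012) - 17252/11453 = 69468/2753 - 17252/11453 = 748122248/31530109 ≈ 23.727)
s*g = (3/110)*(748122248/31530109) = 1122183372/1734155995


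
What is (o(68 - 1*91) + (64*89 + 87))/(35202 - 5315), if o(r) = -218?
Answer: 5565/29887 ≈ 0.18620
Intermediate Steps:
(o(68 - 1*91) + (64*89 + 87))/(35202 - 5315) = (-218 + (64*89 + 87))/(35202 - 5315) = (-218 + (5696 + 87))/29887 = (-218 + 5783)*(1/29887) = 5565*(1/29887) = 5565/29887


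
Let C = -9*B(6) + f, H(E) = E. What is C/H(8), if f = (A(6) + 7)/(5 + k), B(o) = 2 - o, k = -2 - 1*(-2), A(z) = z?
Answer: 193/40 ≈ 4.8250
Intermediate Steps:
k = 0 (k = -2 + 2 = 0)
f = 13/5 (f = (6 + 7)/(5 + 0) = 13/5 ≈ 2.6000)
C = 193/5 (C = -9*(2 - 1*6) + 13/5 = -9*(2 - 6) + 13/5 = -9*(-4) + 13/5 = 36 + 13/5 = 193/5 ≈ 38.600)
C/H(8) = (193/5)/8 = (193/5)*(1/8) = 193/40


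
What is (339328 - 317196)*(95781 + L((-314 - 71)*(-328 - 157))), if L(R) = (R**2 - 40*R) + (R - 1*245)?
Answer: 771500248624952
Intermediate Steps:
L(R) = -245 + R**2 - 39*R (L(R) = (R**2 - 40*R) + (R - 245) = (R**2 - 40*R) + (-245 + R) = -245 + R**2 - 39*R)
(339328 - 317196)*(95781 + L((-314 - 71)*(-328 - 157))) = (339328 - 317196)*(95781 + (-245 + ((-314 - 71)*(-328 - 157))**2 - 39*(-314 - 71)*(-328 - 157))) = 22132*(95781 + (-245 + (-385*(-485))**2 - (-15015)*(-485))) = 22132*(95781 + (-245 + 186725**2 - 39*186725)) = 22132*(95781 + (-245 + 34866225625 - 7282275)) = 22132*(95781 + 34858943105) = 22132*34859038886 = 771500248624952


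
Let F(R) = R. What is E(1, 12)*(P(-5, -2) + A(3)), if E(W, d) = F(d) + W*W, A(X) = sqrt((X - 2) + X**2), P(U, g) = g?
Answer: -26 + 13*sqrt(10) ≈ 15.110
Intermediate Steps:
A(X) = sqrt(-2 + X + X**2) (A(X) = sqrt((-2 + X) + X**2) = sqrt(-2 + X + X**2))
E(W, d) = d + W**2 (E(W, d) = d + W*W = d + W**2)
E(1, 12)*(P(-5, -2) + A(3)) = (12 + 1**2)*(-2 + sqrt(-2 + 3 + 3**2)) = (12 + 1)*(-2 + sqrt(-2 + 3 + 9)) = 13*(-2 + sqrt(10)) = -26 + 13*sqrt(10)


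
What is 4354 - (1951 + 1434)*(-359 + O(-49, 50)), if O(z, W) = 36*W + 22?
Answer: -4947901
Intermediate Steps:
O(z, W) = 22 + 36*W
4354 - (1951 + 1434)*(-359 + O(-49, 50)) = 4354 - (1951 + 1434)*(-359 + (22 + 36*50)) = 4354 - 3385*(-359 + (22 + 1800)) = 4354 - 3385*(-359 + 1822) = 4354 - 3385*1463 = 4354 - 1*4952255 = 4354 - 4952255 = -4947901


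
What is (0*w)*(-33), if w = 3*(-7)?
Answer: 0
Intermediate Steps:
w = -21
(0*w)*(-33) = (0*(-21))*(-33) = 0*(-33) = 0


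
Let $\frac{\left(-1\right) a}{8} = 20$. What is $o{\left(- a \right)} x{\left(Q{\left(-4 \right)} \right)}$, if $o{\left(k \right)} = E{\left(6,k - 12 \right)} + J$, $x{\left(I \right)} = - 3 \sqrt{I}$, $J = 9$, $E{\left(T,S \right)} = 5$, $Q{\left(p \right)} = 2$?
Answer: $- 42 \sqrt{2} \approx -59.397$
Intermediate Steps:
$a = -160$ ($a = \left(-8\right) 20 = -160$)
$o{\left(k \right)} = 14$ ($o{\left(k \right)} = 5 + 9 = 14$)
$o{\left(- a \right)} x{\left(Q{\left(-4 \right)} \right)} = 14 \left(- 3 \sqrt{2}\right) = - 42 \sqrt{2}$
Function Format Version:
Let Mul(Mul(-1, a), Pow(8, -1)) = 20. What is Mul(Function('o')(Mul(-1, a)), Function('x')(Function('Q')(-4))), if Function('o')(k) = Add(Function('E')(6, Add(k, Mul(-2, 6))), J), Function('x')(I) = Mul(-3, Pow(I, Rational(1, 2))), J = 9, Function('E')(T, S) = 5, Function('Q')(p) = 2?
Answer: Mul(-42, Pow(2, Rational(1, 2))) ≈ -59.397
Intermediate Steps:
a = -160 (a = Mul(-8, 20) = -160)
Function('o')(k) = 14 (Function('o')(k) = Add(5, 9) = 14)
Mul(Function('o')(Mul(-1, a)), Function('x')(Function('Q')(-4))) = Mul(14, Mul(-3, Pow(2, Rational(1, 2)))) = Mul(-42, Pow(2, Rational(1, 2)))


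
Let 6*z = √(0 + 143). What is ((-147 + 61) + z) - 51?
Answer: -137 + √143/6 ≈ -135.01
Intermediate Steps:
z = √143/6 (z = √(0 + 143)/6 = √143/6 ≈ 1.9930)
((-147 + 61) + z) - 51 = ((-147 + 61) + √143/6) - 51 = (-86 + √143/6) - 51 = -137 + √143/6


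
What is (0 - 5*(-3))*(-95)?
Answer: -1425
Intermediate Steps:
(0 - 5*(-3))*(-95) = (0 + 15)*(-95) = 15*(-95) = -1425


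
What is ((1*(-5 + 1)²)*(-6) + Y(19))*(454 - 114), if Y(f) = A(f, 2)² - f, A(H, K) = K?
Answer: -37740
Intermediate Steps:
Y(f) = 4 - f (Y(f) = 2² - f = 4 - f)
((1*(-5 + 1)²)*(-6) + Y(19))*(454 - 114) = ((1*(-5 + 1)²)*(-6) + (4 - 1*19))*(454 - 114) = ((1*(-4)²)*(-6) + (4 - 19))*340 = ((1*16)*(-6) - 15)*340 = (16*(-6) - 15)*340 = (-96 - 15)*340 = -111*340 = -37740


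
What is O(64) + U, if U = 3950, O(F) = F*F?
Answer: 8046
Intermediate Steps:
O(F) = F²
O(64) + U = 64² + 3950 = 4096 + 3950 = 8046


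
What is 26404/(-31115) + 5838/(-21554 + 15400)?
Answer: -24581399/13677265 ≈ -1.7972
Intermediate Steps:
26404/(-31115) + 5838/(-21554 + 15400) = 26404*(-1/31115) + 5838/(-6154) = -3772/4445 + 5838*(-1/6154) = -3772/4445 - 2919/3077 = -24581399/13677265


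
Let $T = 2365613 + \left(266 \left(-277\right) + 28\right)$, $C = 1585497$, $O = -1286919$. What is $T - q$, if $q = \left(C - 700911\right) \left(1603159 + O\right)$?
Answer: $-279739184681$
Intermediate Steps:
$T = 2291959$ ($T = 2365613 + \left(-73682 + 28\right) = 2365613 - 73654 = 2291959$)
$q = 279741476640$ ($q = \left(1585497 - 700911\right) \left(1603159 - 1286919\right) = 884586 \cdot 316240 = 279741476640$)
$T - q = 2291959 - 279741476640 = -279739184681$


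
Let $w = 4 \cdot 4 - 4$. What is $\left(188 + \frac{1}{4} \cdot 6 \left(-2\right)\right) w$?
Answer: $2220$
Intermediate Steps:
$w = 12$ ($w = 16 - 4 = 12$)
$\left(188 + \frac{1}{4} \cdot 6 \left(-2\right)\right) w = \left(188 + \frac{1}{4} \cdot 6 \left(-2\right)\right) 12 = \left(188 + \frac{3}{2} \left(-2\right)\right) 12 = \left(188 - 3\right) 12 = 185 \cdot 12 = 2220$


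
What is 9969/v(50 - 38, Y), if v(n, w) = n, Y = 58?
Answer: 3323/4 ≈ 830.75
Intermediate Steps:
9969/v(50 - 38, Y) = 9969/(50 - 38) = 9969/12 = 9969*(1/12) = 3323/4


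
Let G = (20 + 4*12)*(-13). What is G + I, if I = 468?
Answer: -416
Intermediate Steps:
G = -884 (G = (20 + 48)*(-13) = 68*(-13) = -884)
G + I = -884 + 468 = -416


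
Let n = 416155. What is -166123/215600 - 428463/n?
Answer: -32301907973/17944603600 ≈ -1.8001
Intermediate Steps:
-166123/215600 - 428463/n = -166123/215600 - 428463/416155 = -32301907973/17944603600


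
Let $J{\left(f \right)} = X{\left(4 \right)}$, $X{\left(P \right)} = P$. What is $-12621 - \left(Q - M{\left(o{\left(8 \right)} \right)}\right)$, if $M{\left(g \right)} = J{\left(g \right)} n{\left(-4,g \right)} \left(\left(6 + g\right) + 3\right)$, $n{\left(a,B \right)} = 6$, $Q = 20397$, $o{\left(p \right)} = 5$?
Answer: $-32682$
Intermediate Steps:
$J{\left(f \right)} = 4$
$M{\left(g \right)} = 216 + 24 g$ ($M{\left(g \right)} = 4 \cdot 6 \left(\left(6 + g\right) + 3\right) = 24 \left(9 + g\right) = 216 + 24 g$)
$-12621 - \left(Q - M{\left(o{\left(8 \right)} \right)}\right) = -12621 - \left(20397 - \left(216 + 24 \cdot 5\right)\right) = -12621 - \left(20397 - \left(216 + 120\right)\right) = -12621 - \left(20397 - 336\right) = -12621 - 20061 = -32682$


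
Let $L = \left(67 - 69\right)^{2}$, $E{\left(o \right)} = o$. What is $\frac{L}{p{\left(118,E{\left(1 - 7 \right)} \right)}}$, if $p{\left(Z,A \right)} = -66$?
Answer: $- \frac{2}{33} \approx -0.060606$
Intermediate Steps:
$L = 4$ ($L = \left(-2\right)^{2} = 4$)
$\frac{L}{p{\left(118,E{\left(1 - 7 \right)} \right)}} = \frac{4}{-66} = 4 \left(- \frac{1}{66}\right) = - \frac{2}{33}$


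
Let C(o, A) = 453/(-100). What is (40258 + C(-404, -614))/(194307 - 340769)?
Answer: -4025347/14646200 ≈ -0.27484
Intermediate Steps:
C(o, A) = -453/100 (C(o, A) = 453*(-1/100) = -453/100)
(40258 + C(-404, -614))/(194307 - 340769) = (40258 - 453/100)/(194307 - 340769) = (4025347/100)/(-146462) = (4025347/100)*(-1/146462) = -4025347/14646200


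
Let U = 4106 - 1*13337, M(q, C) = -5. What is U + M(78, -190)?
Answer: -9236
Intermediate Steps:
U = -9231 (U = 4106 - 13337 = -9231)
U + M(78, -190) = -9231 - 5 = -9236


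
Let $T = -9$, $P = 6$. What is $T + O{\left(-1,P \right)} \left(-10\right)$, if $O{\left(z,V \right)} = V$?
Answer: $-69$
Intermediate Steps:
$T + O{\left(-1,P \right)} \left(-10\right) = -9 + 6 \left(-10\right) = -9 - 60 = -69$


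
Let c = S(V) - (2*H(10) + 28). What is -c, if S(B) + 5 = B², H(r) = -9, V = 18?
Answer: -309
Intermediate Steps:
S(B) = -5 + B²
c = 309 (c = (-5 + 18²) - (2*(-9) + 28) = (-5 + 324) - (-18 + 28) = 319 - 1*10 = 319 - 10 = 309)
-c = -1*309 = -309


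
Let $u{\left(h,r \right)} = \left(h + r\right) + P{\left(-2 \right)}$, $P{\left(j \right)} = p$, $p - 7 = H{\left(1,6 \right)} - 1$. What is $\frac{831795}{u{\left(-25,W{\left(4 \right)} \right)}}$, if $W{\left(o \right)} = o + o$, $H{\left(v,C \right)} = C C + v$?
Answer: $\frac{831795}{26} \approx 31992.0$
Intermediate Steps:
$H{\left(v,C \right)} = v + C^{2}$ ($H{\left(v,C \right)} = C^{2} + v = v + C^{2}$)
$W{\left(o \right)} = 2 o$
$p = 43$ ($p = 7 + \left(\left(1 + 6^{2}\right) - 1\right) = 7 + \left(\left(1 + 36\right) - 1\right) = 7 + \left(37 - 1\right) = 7 + 36 = 43$)
$P{\left(j \right)} = 43$
$u{\left(h,r \right)} = 43 + h + r$ ($u{\left(h,r \right)} = \left(h + r\right) + 43 = 43 + h + r$)
$\frac{831795}{u{\left(-25,W{\left(4 \right)} \right)}} = \frac{831795}{43 - 25 + 2 \cdot 4} = \frac{831795}{43 - 25 + 8} = \frac{831795}{26}$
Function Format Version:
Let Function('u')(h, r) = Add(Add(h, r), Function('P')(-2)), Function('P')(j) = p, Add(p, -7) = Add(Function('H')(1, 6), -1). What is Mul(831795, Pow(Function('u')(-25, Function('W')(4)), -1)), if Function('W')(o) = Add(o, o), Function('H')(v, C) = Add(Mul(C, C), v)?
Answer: Rational(831795, 26) ≈ 31992.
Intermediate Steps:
Function('H')(v, C) = Add(v, Pow(C, 2)) (Function('H')(v, C) = Add(Pow(C, 2), v) = Add(v, Pow(C, 2)))
Function('W')(o) = Mul(2, o)
p = 43 (p = Add(7, Add(Add(1, Pow(6, 2)), -1)) = Add(7, Add(Add(1, 36), -1)) = Add(7, Add(37, -1)) = Add(7, 36) = 43)
Function('P')(j) = 43
Function('u')(h, r) = Add(43, h, r) (Function('u')(h, r) = Add(Add(h, r), 43) = Add(43, h, r))
Mul(831795, Pow(Function('u')(-25, Function('W')(4)), -1)) = Mul(831795, Pow(Add(43, -25, Mul(2, 4)), -1)) = Mul(831795, Pow(Add(43, -25, 8), -1)) = Mul(831795, Pow(26, -1)) = Mul(831795, Rational(1, 26)) = Rational(831795, 26)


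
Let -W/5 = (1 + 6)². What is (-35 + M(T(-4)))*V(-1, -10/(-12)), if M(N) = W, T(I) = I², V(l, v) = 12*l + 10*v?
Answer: 3080/3 ≈ 1026.7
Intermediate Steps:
V(l, v) = 10*v + 12*l
W = -245 (W = -5*(1 + 6)² = -5*7² = -5*49 = -245)
M(N) = -245
(-35 + M(T(-4)))*V(-1, -10/(-12)) = (-35 - 245)*(10*(-10/(-12)) + 12*(-1)) = -280*(10*(-10*(-1/12)) - 12) = -280*(10*(⅚) - 12) = -280*(25/3 - 12) = -280*(-11/3) = 3080/3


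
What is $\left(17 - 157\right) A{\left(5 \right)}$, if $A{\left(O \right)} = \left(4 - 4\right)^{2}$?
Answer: $0$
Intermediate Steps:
$A{\left(O \right)} = 0$ ($A{\left(O \right)} = 0^{2} = 0$)
$\left(17 - 157\right) A{\left(5 \right)} = \left(17 - 157\right) 0 = \left(-140\right) 0 = 0$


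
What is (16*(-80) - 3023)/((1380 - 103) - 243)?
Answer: -4303/1034 ≈ -4.1615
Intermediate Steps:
(16*(-80) - 3023)/((1380 - 103) - 243) = (-1280 - 3023)/(1277 - 243) = -4303/1034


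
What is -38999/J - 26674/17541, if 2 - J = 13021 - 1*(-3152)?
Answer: 252736205/283655511 ≈ 0.89100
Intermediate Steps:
J = -16171 (J = 2 - (13021 - 1*(-3152)) = 2 - (13021 + 3152) = 2 - 1*16173 = 2 - 16173 = -16171)
-38999/J - 26674/17541 = -38999/(-16171) - 26674/17541 = -38999*(-1/16171) - 26674*1/17541 = 38999/16171 - 26674/17541 = 252736205/283655511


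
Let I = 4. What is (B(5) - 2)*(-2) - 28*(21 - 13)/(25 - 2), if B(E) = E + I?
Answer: -546/23 ≈ -23.739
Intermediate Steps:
B(E) = 4 + E (B(E) = E + 4 = 4 + E)
(B(5) - 2)*(-2) - 28*(21 - 13)/(25 - 2) = ((4 + 5) - 2)*(-2) - 28*(21 - 13)/(25 - 2) = (9 - 2)*(-2) - 224/23 = 7*(-2) - 224/23 = -14 - 28*8/23 = -14 - 224/23 = -546/23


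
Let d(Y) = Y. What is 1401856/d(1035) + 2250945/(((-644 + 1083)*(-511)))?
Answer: 312147226549/232180515 ≈ 1344.4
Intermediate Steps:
1401856/d(1035) + 2250945/(((-644 + 1083)*(-511))) = 1401856/1035 + 2250945/(((-644 + 1083)*(-511))) = 1401856*(1/1035) + 2250945/((439*(-511))) = 1401856/1035 + 2250945/(-224329) = 1401856/1035 + 2250945*(-1/224329) = 1401856/1035 - 2250945/224329 = 312147226549/232180515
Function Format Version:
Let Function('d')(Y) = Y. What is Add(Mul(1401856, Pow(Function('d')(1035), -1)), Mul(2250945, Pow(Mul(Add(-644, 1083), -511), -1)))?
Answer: Rational(312147226549, 232180515) ≈ 1344.4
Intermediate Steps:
Add(Mul(1401856, Pow(Function('d')(1035), -1)), Mul(2250945, Pow(Mul(Add(-644, 1083), -511), -1))) = Add(Mul(1401856, Pow(1035, -1)), Mul(2250945, Pow(Mul(Add(-644, 1083), -511), -1))) = Add(Mul(1401856, Rational(1, 1035)), Mul(2250945, Pow(Mul(439, -511), -1))) = Add(Rational(1401856, 1035), Mul(2250945, Pow(-224329, -1))) = Add(Rational(1401856, 1035), Mul(2250945, Rational(-1, 224329))) = Add(Rational(1401856, 1035), Rational(-2250945, 224329)) = Rational(312147226549, 232180515)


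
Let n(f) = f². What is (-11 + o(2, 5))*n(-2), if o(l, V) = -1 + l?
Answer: -40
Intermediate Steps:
(-11 + o(2, 5))*n(-2) = (-11 + (-1 + 2))*(-2)² = (-11 + 1)*4 = -10*4 = -40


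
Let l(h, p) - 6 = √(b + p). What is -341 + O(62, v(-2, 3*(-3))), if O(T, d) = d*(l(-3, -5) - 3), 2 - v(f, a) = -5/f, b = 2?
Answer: -685/2 - I*√3/2 ≈ -342.5 - 0.86602*I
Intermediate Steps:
l(h, p) = 6 + √(2 + p)
v(f, a) = 2 + 5/f (v(f, a) = 2 - (-5)/f = 2 + 5/f)
O(T, d) = d*(3 + I*√3) (O(T, d) = d*((6 + √(2 - 5)) - 3) = d*((6 + √(-3)) - 3) = d*((6 + I*√3) - 3) = d*(3 + I*√3))
-341 + O(62, v(-2, 3*(-3))) = -341 + (2 + 5/(-2))*(3 + I*√3) = -341 + (2 + 5*(-½))*(3 + I*√3) = -341 + (2 - 5/2)*(3 + I*√3) = -341 - (3 + I*√3)/2 = -341 + (-3/2 - I*√3/2) = -685/2 - I*√3/2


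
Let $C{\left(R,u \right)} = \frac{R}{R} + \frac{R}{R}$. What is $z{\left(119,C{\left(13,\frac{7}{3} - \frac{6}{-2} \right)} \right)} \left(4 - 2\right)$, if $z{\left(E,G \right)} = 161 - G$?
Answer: $318$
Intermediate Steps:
$C{\left(R,u \right)} = 2$ ($C{\left(R,u \right)} = 1 + 1 = 2$)
$z{\left(119,C{\left(13,\frac{7}{3} - \frac{6}{-2} \right)} \right)} \left(4 - 2\right) = \left(161 - 2\right) \left(4 - 2\right) = \left(161 - 2\right) 2 = 159 \cdot 2 = 318$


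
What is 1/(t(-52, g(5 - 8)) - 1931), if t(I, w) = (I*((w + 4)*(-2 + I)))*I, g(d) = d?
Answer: -1/147947 ≈ -6.7592e-6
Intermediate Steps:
t(I, w) = I²*(-2 + I)*(4 + w) (t(I, w) = (I*((4 + w)*(-2 + I)))*I = (I*((-2 + I)*(4 + w)))*I = (I*(-2 + I)*(4 + w))*I = I²*(-2 + I)*(4 + w))
1/(t(-52, g(5 - 8)) - 1931) = 1/((-52)²*(-8 - 2*(5 - 8) + 4*(-52) - 52*(5 - 8)) - 1931) = 1/(2704*(-8 - 2*(-3) - 208 - 52*(-3)) - 1931) = 1/(2704*(-8 + 6 - 208 + 156) - 1931) = 1/(2704*(-54) - 1931) = 1/(-146016 - 1931) = 1/(-147947) = -1/147947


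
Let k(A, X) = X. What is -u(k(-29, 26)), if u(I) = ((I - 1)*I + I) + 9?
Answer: -685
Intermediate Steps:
u(I) = 9 + I + I*(-1 + I) (u(I) = ((-1 + I)*I + I) + 9 = (I*(-1 + I) + I) + 9 = (I + I*(-1 + I)) + 9 = 9 + I + I*(-1 + I))
-u(k(-29, 26)) = -(9 + 26**2) = -(9 + 676) = -1*685 = -685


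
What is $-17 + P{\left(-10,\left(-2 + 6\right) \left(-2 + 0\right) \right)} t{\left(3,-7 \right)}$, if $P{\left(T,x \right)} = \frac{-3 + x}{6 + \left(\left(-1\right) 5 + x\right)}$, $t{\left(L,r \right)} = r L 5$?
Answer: $-182$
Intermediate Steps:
$t{\left(L,r \right)} = 5 L r$ ($t{\left(L,r \right)} = L r 5 = 5 L r$)
$P{\left(T,x \right)} = \frac{-3 + x}{1 + x}$ ($P{\left(T,x \right)} = \frac{-3 + x}{6 + \left(-5 + x\right)} = \frac{-3 + x}{1 + x}$)
$-17 + P{\left(-10,\left(-2 + 6\right) \left(-2 + 0\right) \right)} t{\left(3,-7 \right)} = -17 + \frac{-3 + \left(-2 + 6\right) \left(-2 + 0\right)}{1 + \left(-2 + 6\right) \left(-2 + 0\right)} 5 \cdot 3 \left(-7\right) = -17 + \frac{-3 + 4 \left(-2\right)}{1 + 4 \left(-2\right)} \left(-105\right) = -17 + \frac{-3 - 8}{1 - 8} \left(-105\right) = -17 + \frac{1}{-7} \left(-11\right) \left(-105\right) = -17 + \left(- \frac{1}{7}\right) \left(-11\right) \left(-105\right) = -17 + \frac{11}{7} \left(-105\right) = -17 - 165 = -182$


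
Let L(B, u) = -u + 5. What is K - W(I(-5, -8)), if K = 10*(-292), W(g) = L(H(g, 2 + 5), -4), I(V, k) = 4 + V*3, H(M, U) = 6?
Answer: -2929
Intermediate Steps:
I(V, k) = 4 + 3*V
L(B, u) = 5 - u
W(g) = 9 (W(g) = 5 - 1*(-4) = 5 + 4 = 9)
K = -2920
K - W(I(-5, -8)) = -2920 - 1*9 = -2920 - 9 = -2929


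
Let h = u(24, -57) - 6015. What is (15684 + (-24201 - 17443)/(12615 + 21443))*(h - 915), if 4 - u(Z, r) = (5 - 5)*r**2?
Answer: -1849671508964/17029 ≈ -1.0862e+8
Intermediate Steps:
u(Z, r) = 4 (u(Z, r) = 4 - (5 - 5)*r**2 = 4 - 0*r**2 = 4 - 1*0 = 4 + 0 = 4)
h = -6011 (h = 4 - 6015 = -6011)
(15684 + (-24201 - 17443)/(12615 + 21443))*(h - 915) = (15684 + (-24201 - 17443)/(12615 + 21443))*(-6011 - 915) = (15684 - 41644/34058)*(-6926) = (15684 - 41644*1/34058)*(-6926) = (15684 - 20822/17029)*(-6926) = (267062014/17029)*(-6926) = -1849671508964/17029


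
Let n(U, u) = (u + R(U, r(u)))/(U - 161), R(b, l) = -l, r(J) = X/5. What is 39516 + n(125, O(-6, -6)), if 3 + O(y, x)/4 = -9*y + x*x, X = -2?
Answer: 3555569/90 ≈ 39506.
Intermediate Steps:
r(J) = -⅖ (r(J) = -2/5 = -2*⅕ = -⅖)
O(y, x) = -12 - 36*y + 4*x² (O(y, x) = -12 + 4*(-9*y + x*x) = -12 + 4*(-9*y + x²) = -12 + 4*(x² - 9*y) = -12 + (-36*y + 4*x²) = -12 - 36*y + 4*x²)
n(U, u) = (⅖ + u)/(-161 + U) (n(U, u) = (u - 1*(-⅖))/(U - 161) = (u + ⅖)/(-161 + U) = (⅖ + u)/(-161 + U))
39516 + n(125, O(-6, -6)) = 39516 + (⅖ + (-12 - 36*(-6) + 4*(-6)²))/(-161 + 125) = 39516 + (⅖ + (-12 + 216 + 4*36))/(-36) = 39516 - (⅖ + (-12 + 216 + 144))/36 = 39516 - (⅖ + 348)/36 = 39516 - 1/36*1742/5 = 39516 - 871/90 = 3555569/90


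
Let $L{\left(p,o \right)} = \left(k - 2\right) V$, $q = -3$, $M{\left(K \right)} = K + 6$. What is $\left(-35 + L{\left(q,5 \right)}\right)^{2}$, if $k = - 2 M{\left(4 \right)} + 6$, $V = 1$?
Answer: $2601$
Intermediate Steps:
$M{\left(K \right)} = 6 + K$
$k = -14$ ($k = - 2 \left(6 + 4\right) + 6 = \left(-2\right) 10 + 6 = -20 + 6 = -14$)
$L{\left(p,o \right)} = -16$ ($L{\left(p,o \right)} = \left(-14 - 2\right) 1 = \left(-16\right) 1 = -16$)
$\left(-35 + L{\left(q,5 \right)}\right)^{2} = \left(-35 - 16\right)^{2} = \left(-51\right)^{2} = 2601$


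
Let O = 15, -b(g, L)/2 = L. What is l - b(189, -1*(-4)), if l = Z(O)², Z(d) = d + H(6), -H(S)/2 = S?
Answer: 17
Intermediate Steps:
b(g, L) = -2*L
H(S) = -2*S
Z(d) = -12 + d (Z(d) = d - 2*6 = d - 12 = -12 + d)
l = 9 (l = (-12 + 15)² = 3² = 9)
l - b(189, -1*(-4)) = 9 - (-2)*(-1*(-4)) = 9 - (-2)*4 = 9 - 1*(-8) = 9 + 8 = 17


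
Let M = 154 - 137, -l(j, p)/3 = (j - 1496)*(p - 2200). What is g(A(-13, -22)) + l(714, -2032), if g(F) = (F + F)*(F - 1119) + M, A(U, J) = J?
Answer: -9878051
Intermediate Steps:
l(j, p) = -3*(-2200 + p)*(-1496 + j) (l(j, p) = -3*(j - 1496)*(p - 2200) = -3*(-1496 + j)*(-2200 + p) = -3*(-2200 + p)*(-1496 + j))
M = 17
g(F) = 17 + 2*F*(-1119 + F) (g(F) = (F + F)*(F - 1119) + 17 = (2*F)*(-1119 + F) + 17 = 2*F*(-1119 + F) + 17 = 17 + 2*F*(-1119 + F))
g(A(-13, -22)) + l(714, -2032) = (17 - 2238*(-22) + 2*(-22)**2) + (-9873600 + 4488*(-2032) + 6600*714 - 3*714*(-2032)) = (17 + 49236 + 2*484) + (-9873600 - 9119616 + 4712400 + 4352544) = (17 + 49236 + 968) - 9928272 = 50221 - 9928272 = -9878051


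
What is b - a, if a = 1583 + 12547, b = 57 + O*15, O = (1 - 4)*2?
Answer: -14163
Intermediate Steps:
O = -6 (O = -3*2 = -6)
b = -33 (b = 57 - 6*15 = 57 - 90 = -33)
a = 14130
b - a = -33 - 1*14130 = -33 - 14130 = -14163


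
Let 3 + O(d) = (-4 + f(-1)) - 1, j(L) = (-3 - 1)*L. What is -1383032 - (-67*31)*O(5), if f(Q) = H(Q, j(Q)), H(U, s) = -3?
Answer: -1405879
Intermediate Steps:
j(L) = -4*L
f(Q) = -3
O(d) = -11 (O(d) = -3 + ((-4 - 3) - 1) = -3 + (-7 - 1) = -3 - 8 = -11)
-1383032 - (-67*31)*O(5) = -1383032 - (-67*31)*(-11) = -1383032 - (-2077)*(-11) = -1383032 - 1*22847 = -1383032 - 22847 = -1405879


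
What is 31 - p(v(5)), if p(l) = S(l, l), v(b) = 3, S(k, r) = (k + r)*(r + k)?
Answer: -5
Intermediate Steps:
S(k, r) = (k + r)² (S(k, r) = (k + r)*(k + r) = (k + r)²)
p(l) = 4*l² (p(l) = (l + l)² = (2*l)² = 4*l²)
31 - p(v(5)) = 31 - 4*3² = 31 - 4*9 = 31 - 1*36 = 31 - 36 = -5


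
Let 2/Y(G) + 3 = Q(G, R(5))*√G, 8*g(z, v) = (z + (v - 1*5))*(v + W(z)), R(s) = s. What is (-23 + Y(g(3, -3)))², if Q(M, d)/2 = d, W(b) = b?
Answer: 5041/9 ≈ 560.11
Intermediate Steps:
Q(M, d) = 2*d
g(z, v) = (v + z)*(-5 + v + z)/8 (g(z, v) = ((z + (v - 1*5))*(v + z))/8 = ((z + (v - 5))*(v + z))/8 = ((z + (-5 + v))*(v + z))/8 = ((-5 + v + z)*(v + z))/8 = ((v + z)*(-5 + v + z))/8 = (v + z)*(-5 + v + z)/8)
Y(G) = 2/(-3 + 10*√G) (Y(G) = 2/(-3 + (2*5)*√G) = 2/(-3 + 10*√G))
(-23 + Y(g(3, -3)))² = (-23 + 2/(-3 + 10*√(-5/8*(-3) - 5/8*3 + (⅛)*(-3)² + (⅛)*3² + (¼)*(-3)*3)))² = (-23 + 2/(-3 + 10*√(15/8 - 15/8 + (⅛)*9 + (⅛)*9 - 9/4)))² = (-23 + 2/(-3 + 10*√(15/8 - 15/8 + 9/8 + 9/8 - 9/4)))² = (-23 + 2/(-3 + 10*√0))² = (-23 + 2/(-3 + 10*0))² = (-23 + 2/(-3 + 0))² = (-23 + 2/(-3))² = (-23 + 2*(-⅓))² = (-23 - ⅔)² = (-71/3)² = 5041/9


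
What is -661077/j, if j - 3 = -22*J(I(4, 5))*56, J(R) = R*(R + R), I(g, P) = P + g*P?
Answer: 661077/1539997 ≈ 0.42927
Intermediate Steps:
I(g, P) = P + P*g
J(R) = 2*R**2 (J(R) = R*(2*R) = 2*R**2)
j = -1539997 (j = 3 - 44*(5*(1 + 4))**2*56 = 3 - 44*(5*5)**2*56 = 3 - 44*25**2*56 = 3 - 44*625*56 = 3 - 22*1250*56 = 3 - 27500*56 = 3 - 1540000 = -1539997)
-661077/j = -661077/(-1539997) = -661077*(-1/1539997) = 661077/1539997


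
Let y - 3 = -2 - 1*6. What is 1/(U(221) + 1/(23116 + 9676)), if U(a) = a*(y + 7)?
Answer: 32792/14494065 ≈ 0.0022624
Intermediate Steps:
y = -5 (y = 3 + (-2 - 1*6) = 3 + (-2 - 6) = 3 - 8 = -5)
U(a) = 2*a (U(a) = a*(-5 + 7) = a*2 = 2*a)
1/(U(221) + 1/(23116 + 9676)) = 1/(2*221 + 1/(23116 + 9676)) = 1/(442 + 1/32792) = 1/(14494065/32792) = 32792/14494065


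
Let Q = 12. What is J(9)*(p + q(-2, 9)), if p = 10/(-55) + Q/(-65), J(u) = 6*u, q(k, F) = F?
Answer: 333342/715 ≈ 466.21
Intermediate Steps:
p = -262/715 (p = 10/(-55) + 12/(-65) = 10*(-1/55) + 12*(-1/65) = -2/11 - 12/65 = -262/715 ≈ -0.36643)
J(9)*(p + q(-2, 9)) = (6*9)*(-262/715 + 9) = 54*(6173/715) = 333342/715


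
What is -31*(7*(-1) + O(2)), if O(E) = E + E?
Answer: 93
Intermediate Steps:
O(E) = 2*E
-31*(7*(-1) + O(2)) = -31*(7*(-1) + 2*2) = -31*(-7 + 4) = -31*(-3) = 93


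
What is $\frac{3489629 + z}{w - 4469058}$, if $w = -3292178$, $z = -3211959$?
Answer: $- \frac{138835}{3880618} \approx -0.035776$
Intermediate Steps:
$\frac{3489629 + z}{w - 4469058} = \frac{3489629 - 3211959}{-3292178 - 4469058} = \frac{277670}{-7761236} = 277670 \left(- \frac{1}{7761236}\right) = - \frac{138835}{3880618}$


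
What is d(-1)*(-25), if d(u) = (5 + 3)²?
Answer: -1600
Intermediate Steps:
d(u) = 64 (d(u) = 8² = 64)
d(-1)*(-25) = 64*(-25) = -1600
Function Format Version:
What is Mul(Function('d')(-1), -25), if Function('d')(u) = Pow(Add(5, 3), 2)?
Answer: -1600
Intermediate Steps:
Function('d')(u) = 64 (Function('d')(u) = Pow(8, 2) = 64)
Mul(Function('d')(-1), -25) = Mul(64, -25) = -1600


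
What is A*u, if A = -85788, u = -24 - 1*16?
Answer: 3431520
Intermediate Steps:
u = -40 (u = -24 - 16 = -40)
A*u = -85788*(-40) = 3431520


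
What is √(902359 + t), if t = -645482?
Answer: √256877 ≈ 506.83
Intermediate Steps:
√(902359 + t) = √(902359 - 645482) = √256877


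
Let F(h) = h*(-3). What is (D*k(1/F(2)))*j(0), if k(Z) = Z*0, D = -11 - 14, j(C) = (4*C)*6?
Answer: 0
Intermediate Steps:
j(C) = 24*C
D = -25
F(h) = -3*h
k(Z) = 0
(D*k(1/F(2)))*j(0) = (-25*0)*(24*0) = 0*0 = 0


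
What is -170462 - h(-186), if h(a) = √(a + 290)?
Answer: -170462 - 2*√26 ≈ -1.7047e+5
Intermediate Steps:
h(a) = √(290 + a)
-170462 - h(-186) = -170462 - √(290 - 186) = -170462 - √104 = -170462 - 2*√26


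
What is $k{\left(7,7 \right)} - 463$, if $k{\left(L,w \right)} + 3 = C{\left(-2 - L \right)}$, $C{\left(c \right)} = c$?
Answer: $-475$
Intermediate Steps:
$k{\left(L,w \right)} = -5 - L$ ($k{\left(L,w \right)} = -3 - \left(2 + L\right) = -5 - L$)
$k{\left(7,7 \right)} - 463 = \left(-5 - 7\right) - 463 = -12 - 463 = -475$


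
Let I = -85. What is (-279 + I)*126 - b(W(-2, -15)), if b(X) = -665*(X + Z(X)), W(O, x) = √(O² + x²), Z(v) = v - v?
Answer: -45864 + 665*√229 ≈ -35801.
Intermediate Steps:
Z(v) = 0
b(X) = -665*X (b(X) = -665*(X + 0) = -665*X)
(-279 + I)*126 - b(W(-2, -15)) = (-279 - 85)*126 - (-665)*√((-2)² + (-15)²) = -364*126 - (-665)*√(4 + 225) = -45864 - (-665)*√229 = -45864 + 665*√229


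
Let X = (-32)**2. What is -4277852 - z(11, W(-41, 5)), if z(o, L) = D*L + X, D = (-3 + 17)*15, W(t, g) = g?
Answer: -4279926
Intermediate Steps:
X = 1024
D = 210 (D = 14*15 = 210)
z(o, L) = 1024 + 210*L (z(o, L) = 210*L + 1024 = 1024 + 210*L)
-4277852 - z(11, W(-41, 5)) = -4277852 - (1024 + 210*5) = -4277852 - (1024 + 1050) = -4277852 - 1*2074 = -4277852 - 2074 = -4279926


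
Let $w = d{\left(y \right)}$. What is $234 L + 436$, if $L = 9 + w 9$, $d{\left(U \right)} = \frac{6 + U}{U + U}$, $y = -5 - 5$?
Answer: $\frac{14816}{5} \approx 2963.2$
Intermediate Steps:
$y = -10$ ($y = -5 - 5 = -10$)
$d{\left(U \right)} = \frac{6 + U}{2 U}$
$w = \frac{1}{5}$ ($w = \frac{6 - 10}{2 \left(-10\right)} = \frac{1}{2} \left(- \frac{1}{10}\right) \left(-4\right) = \frac{1}{5} \approx 0.2$)
$L = \frac{54}{5}$ ($L = 9 + \frac{1}{5} \cdot 9 = 9 + \frac{9}{5} = \frac{54}{5} \approx 10.8$)
$234 L + 436 = 234 \cdot \frac{54}{5} + 436 = \frac{12636}{5} + 436 = \frac{14816}{5}$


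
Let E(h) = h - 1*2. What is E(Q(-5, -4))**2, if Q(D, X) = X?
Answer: 36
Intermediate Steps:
E(h) = -2 + h (E(h) = h - 2 = -2 + h)
E(Q(-5, -4))**2 = (-2 - 4)**2 = (-6)**2 = 36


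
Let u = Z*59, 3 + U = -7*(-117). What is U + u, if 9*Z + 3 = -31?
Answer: 5338/9 ≈ 593.11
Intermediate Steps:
Z = -34/9 (Z = -⅓ + (⅑)*(-31) = -⅓ - 31/9 = -34/9 ≈ -3.7778)
U = 816 (U = -3 - 7*(-117) = -3 + 819 = 816)
u = -2006/9 (u = -34/9*59 = -2006/9 ≈ -222.89)
U + u = 816 - 2006/9 = 5338/9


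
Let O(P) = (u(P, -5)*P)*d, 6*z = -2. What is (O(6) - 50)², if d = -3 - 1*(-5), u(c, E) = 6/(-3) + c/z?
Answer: 84100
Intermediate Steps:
z = -⅓ (z = (⅙)*(-2) = -⅓ ≈ -0.33333)
u(c, E) = -2 - 3*c (u(c, E) = 6/(-3) + c/(-⅓) = 6*(-⅓) + c*(-3) = -2 - 3*c)
d = 2 (d = -3 + 5 = 2)
O(P) = 2*P*(-2 - 3*P) (O(P) = ((-2 - 3*P)*P)*2 = (P*(-2 - 3*P))*2 = 2*P*(-2 - 3*P))
(O(6) - 50)² = (2*6*(-2 - 3*6) - 50)² = (2*6*(-2 - 18) - 50)² = (2*6*(-20) - 50)² = (-240 - 50)² = (-290)² = 84100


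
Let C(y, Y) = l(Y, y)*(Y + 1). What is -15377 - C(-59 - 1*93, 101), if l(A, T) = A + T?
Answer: -10175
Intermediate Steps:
C(y, Y) = (1 + Y)*(Y + y) (C(y, Y) = (Y + y)*(Y + 1) = (Y + y)*(1 + Y) = (1 + Y)*(Y + y))
-15377 - C(-59 - 1*93, 101) = -15377 - (1 + 101)*(101 + (-59 - 1*93)) = -15377 - 102*(101 + (-59 - 93)) = -15377 - 102*(101 - 152) = -15377 - 102*(-51) = -15377 - 1*(-5202) = -15377 + 5202 = -10175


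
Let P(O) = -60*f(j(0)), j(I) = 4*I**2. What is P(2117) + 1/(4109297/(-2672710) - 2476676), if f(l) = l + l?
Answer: -2672710/6619440821257 ≈ -4.0377e-7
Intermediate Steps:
f(l) = 2*l
P(O) = 0 (P(O) = -120*4*0**2 = -120*4*0 = -120*0 = -60*0 = 0)
P(2117) + 1/(4109297/(-2672710) - 2476676) = 0 + 1/(4109297/(-2672710) - 2476676) = 0 + 1/(4109297*(-1/2672710) - 2476676) = 0 + 1/(-4109297/2672710 - 2476676) = 0 + 1/(-6619440821257/2672710) = 0 - 2672710/6619440821257 = -2672710/6619440821257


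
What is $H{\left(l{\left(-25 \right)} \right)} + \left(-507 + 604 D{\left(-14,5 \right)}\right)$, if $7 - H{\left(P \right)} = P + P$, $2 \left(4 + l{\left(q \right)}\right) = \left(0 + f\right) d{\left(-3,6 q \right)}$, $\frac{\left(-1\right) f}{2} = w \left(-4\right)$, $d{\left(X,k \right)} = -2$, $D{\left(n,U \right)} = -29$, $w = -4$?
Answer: $-18072$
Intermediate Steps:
$f = -32$ ($f = - 2 \left(\left(-4\right) \left(-4\right)\right) = \left(-2\right) 16 = -32$)
$l{\left(q \right)} = 28$ ($l{\left(q \right)} = -4 + \frac{\left(0 - 32\right) \left(-2\right)}{2} = -4 + \frac{\left(-32\right) \left(-2\right)}{2} = -4 + \frac{1}{2} \cdot 64 = -4 + 32 = 28$)
$H{\left(P \right)} = 7 - 2 P$ ($H{\left(P \right)} = 7 - \left(P + P\right) = 7 - 2 P$)
$H{\left(l{\left(-25 \right)} \right)} + \left(-507 + 604 D{\left(-14,5 \right)}\right) = \left(7 - 56\right) + \left(-507 + 604 \left(-29\right)\right) = \left(7 - 56\right) - 18023 = -49 - 18023 = -18072$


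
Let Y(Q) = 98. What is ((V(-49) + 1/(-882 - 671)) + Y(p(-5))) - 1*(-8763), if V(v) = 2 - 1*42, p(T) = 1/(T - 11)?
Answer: 13699012/1553 ≈ 8821.0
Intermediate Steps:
p(T) = 1/(-11 + T)
V(v) = -40 (V(v) = 2 - 42 = -40)
((V(-49) + 1/(-882 - 671)) + Y(p(-5))) - 1*(-8763) = ((-40 + 1/(-882 - 671)) + 98) - 1*(-8763) = ((-40 + 1/(-1553)) + 98) + 8763 = ((-40 - 1/1553) + 98) + 8763 = (-62121/1553 + 98) + 8763 = 90073/1553 + 8763 = 13699012/1553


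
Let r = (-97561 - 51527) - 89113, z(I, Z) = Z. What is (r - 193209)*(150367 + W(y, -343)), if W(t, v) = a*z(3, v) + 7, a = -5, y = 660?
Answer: -65612715490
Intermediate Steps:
r = -238201 (r = -149088 - 89113 = -238201)
W(t, v) = 7 - 5*v (W(t, v) = -5*v + 7 = 7 - 5*v)
(r - 193209)*(150367 + W(y, -343)) = (-238201 - 193209)*(150367 + (7 - 5*(-343))) = -431410*(150367 + (7 + 1715)) = -431410*(150367 + 1722) = -431410*152089 = -65612715490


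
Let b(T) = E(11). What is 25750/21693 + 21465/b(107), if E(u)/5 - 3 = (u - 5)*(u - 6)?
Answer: 31325933/238623 ≈ 131.28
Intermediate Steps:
E(u) = 15 + 5*(-6 + u)*(-5 + u) (E(u) = 15 + 5*((u - 5)*(u - 6)) = 15 + 5*((-5 + u)*(-6 + u)) = 15 + 5*((-6 + u)*(-5 + u)) = 15 + 5*(-6 + u)*(-5 + u))
b(T) = 165 (b(T) = 165 - 55*11 + 5*11² = 165 - 605 + 5*121 = 165 - 605 + 605 = 165)
25750/21693 + 21465/b(107) = 25750/21693 + 21465/165 = 25750*(1/21693) + 21465*(1/165) = 25750/21693 + 1431/11 = 31325933/238623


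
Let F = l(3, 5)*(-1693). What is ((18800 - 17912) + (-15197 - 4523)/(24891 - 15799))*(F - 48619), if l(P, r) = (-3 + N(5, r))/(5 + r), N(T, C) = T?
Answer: -492879169272/11365 ≈ -4.3368e+7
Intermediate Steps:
l(P, r) = 2/(5 + r) (l(P, r) = (-3 + 5)/(5 + r) = 2/(5 + r))
F = -1693/5 (F = (2/(5 + 5))*(-1693) = (2/10)*(-1693) = (2*(⅒))*(-1693) = (⅕)*(-1693) = -1693/5 ≈ -338.60)
((18800 - 17912) + (-15197 - 4523)/(24891 - 15799))*(F - 48619) = ((18800 - 17912) + (-15197 - 4523)/(24891 - 15799))*(-1693/5 - 48619) = (888 - 19720/9092)*(-244788/5) = (888 - 19720*1/9092)*(-244788/5) = (888 - 4930/2273)*(-244788/5) = (2013494/2273)*(-244788/5) = -492879169272/11365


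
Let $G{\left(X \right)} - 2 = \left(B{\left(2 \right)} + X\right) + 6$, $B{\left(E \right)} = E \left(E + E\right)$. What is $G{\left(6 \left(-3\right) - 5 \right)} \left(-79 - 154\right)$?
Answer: $1631$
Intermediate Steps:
$B{\left(E \right)} = 2 E^{2}$ ($B{\left(E \right)} = E 2 E = 2 E^{2}$)
$G{\left(X \right)} = 16 + X$ ($G{\left(X \right)} = 2 + \left(\left(2 \cdot 2^{2} + X\right) + 6\right) = 2 + \left(\left(2 \cdot 4 + X\right) + 6\right) = 2 + \left(\left(8 + X\right) + 6\right) = 2 + \left(14 + X\right) = 16 + X$)
$G{\left(6 \left(-3\right) - 5 \right)} \left(-79 - 154\right) = \left(16 + \left(6 \left(-3\right) - 5\right)\right) \left(-79 - 154\right) = \left(16 - 23\right) \left(-233\right) = \left(-7\right) \left(-233\right) = 1631$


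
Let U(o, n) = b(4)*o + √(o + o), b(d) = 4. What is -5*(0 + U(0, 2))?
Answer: 0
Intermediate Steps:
U(o, n) = 4*o + √2*√o (U(o, n) = 4*o + √(o + o) = 4*o + √(2*o) = 4*o + √2*√o)
-5*(0 + U(0, 2)) = -5*(0 + (4*0 + √2*√0)) = -5*(0 + (0 + √2*0)) = -5*(0 + (0 + 0)) = -5*(0 + 0) = -0 = -5*0 = 0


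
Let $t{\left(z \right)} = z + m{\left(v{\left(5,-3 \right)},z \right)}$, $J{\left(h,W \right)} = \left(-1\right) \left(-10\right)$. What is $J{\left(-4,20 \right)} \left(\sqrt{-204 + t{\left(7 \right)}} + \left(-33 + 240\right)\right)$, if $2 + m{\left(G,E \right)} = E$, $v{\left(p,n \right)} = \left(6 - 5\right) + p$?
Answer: $2070 + 80 i \sqrt{3} \approx 2070.0 + 138.56 i$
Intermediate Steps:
$J{\left(h,W \right)} = 10$
$v{\left(p,n \right)} = 1 + p$
$m{\left(G,E \right)} = -2 + E$
$t{\left(z \right)} = -2 + 2 z$ ($t{\left(z \right)} = z + \left(-2 + z\right) = -2 + 2 z$)
$J{\left(-4,20 \right)} \left(\sqrt{-204 + t{\left(7 \right)}} + \left(-33 + 240\right)\right) = 10 \left(\sqrt{-204 + \left(-2 + 2 \cdot 7\right)} + \left(-33 + 240\right)\right) = 10 \left(\sqrt{-204 + \left(-2 + 14\right)} + 207\right) = 10 \left(\sqrt{-204 + 12} + 207\right) = 10 \left(\sqrt{-192} + 207\right) = 10 \left(8 i \sqrt{3} + 207\right) = 10 \left(207 + 8 i \sqrt{3}\right) = 2070 + 80 i \sqrt{3}$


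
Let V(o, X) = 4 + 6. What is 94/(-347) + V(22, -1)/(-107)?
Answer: -13528/37129 ≈ -0.36435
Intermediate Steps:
V(o, X) = 10
94/(-347) + V(22, -1)/(-107) = 94/(-347) + 10/(-107) = 94*(-1/347) + 10*(-1/107) = -94/347 - 10/107 = -13528/37129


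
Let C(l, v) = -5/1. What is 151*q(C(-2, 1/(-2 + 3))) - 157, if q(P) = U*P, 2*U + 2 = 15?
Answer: -10129/2 ≈ -5064.5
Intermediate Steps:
U = 13/2 (U = -1 + (1/2)*15 = -1 + 15/2 = 13/2 ≈ 6.5000)
C(l, v) = -5 (C(l, v) = -5*1 = -5)
q(P) = 13*P/2
151*q(C(-2, 1/(-2 + 3))) - 157 = 151*((13/2)*(-5)) - 157 = 151*(-65/2) - 157 = -9815/2 - 157 = -10129/2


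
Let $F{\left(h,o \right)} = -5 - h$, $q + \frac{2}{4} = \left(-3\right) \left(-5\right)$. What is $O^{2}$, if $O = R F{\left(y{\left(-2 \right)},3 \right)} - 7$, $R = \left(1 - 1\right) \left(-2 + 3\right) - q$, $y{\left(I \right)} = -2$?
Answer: $\frac{5329}{4} \approx 1332.3$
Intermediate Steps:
$q = \frac{29}{2}$ ($q = - \frac{1}{2} - -15 = - \frac{1}{2} + 15 = \frac{29}{2} \approx 14.5$)
$R = - \frac{29}{2}$ ($R = \left(1 - 1\right) \left(-2 + 3\right) - \frac{29}{2} = 0 \cdot 1 - \frac{29}{2} = 0 - \frac{29}{2} = - \frac{29}{2} \approx -14.5$)
$O = \frac{73}{2}$ ($O = - \frac{29 \left(-5 - -2\right)}{2} - 7 = - \frac{29 \left(-5 + 2\right)}{2} - 7 = \left(- \frac{29}{2}\right) \left(-3\right) - 7 = \frac{87}{2} - 7 = \frac{73}{2} \approx 36.5$)
$O^{2} = \left(\frac{73}{2}\right)^{2} = \frac{5329}{4}$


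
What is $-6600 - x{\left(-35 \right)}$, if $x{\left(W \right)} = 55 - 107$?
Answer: $-6548$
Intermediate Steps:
$x{\left(W \right)} = -52$ ($x{\left(W \right)} = 55 - 107 = -52$)
$-6600 - x{\left(-35 \right)} = -6600 - -52 = -6600 + 52 = -6548$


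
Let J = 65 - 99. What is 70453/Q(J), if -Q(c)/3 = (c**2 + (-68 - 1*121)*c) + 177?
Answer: -70453/23277 ≈ -3.0267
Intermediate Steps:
J = -34
Q(c) = -531 - 3*c**2 + 567*c (Q(c) = -3*((c**2 + (-68 - 1*121)*c) + 177) = -3*((c**2 + (-68 - 121)*c) + 177) = -3*((c**2 - 189*c) + 177) = -3*(177 + c**2 - 189*c) = -531 - 3*c**2 + 567*c)
70453/Q(J) = 70453/(-531 - 3*(-34)**2 + 567*(-34)) = 70453/(-531 - 3*1156 - 19278) = 70453/(-531 - 3468 - 19278) = 70453/(-23277) = 70453*(-1/23277) = -70453/23277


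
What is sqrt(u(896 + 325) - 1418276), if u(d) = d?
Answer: I*sqrt(1417055) ≈ 1190.4*I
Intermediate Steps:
sqrt(u(896 + 325) - 1418276) = sqrt((896 + 325) - 1418276) = sqrt(1221 - 1418276) = sqrt(-1417055) = I*sqrt(1417055)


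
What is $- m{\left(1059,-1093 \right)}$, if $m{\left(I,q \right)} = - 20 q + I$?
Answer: $-22919$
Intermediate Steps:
$m{\left(I,q \right)} = I - 20 q$
$- m{\left(1059,-1093 \right)} = - (1059 - -21860) = - (1059 + 21860) = \left(-1\right) 22919 = -22919$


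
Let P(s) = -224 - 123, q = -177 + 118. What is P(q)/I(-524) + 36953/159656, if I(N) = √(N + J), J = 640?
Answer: 5279/22808 - 347*√29/58 ≈ -31.987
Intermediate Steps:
I(N) = √(640 + N) (I(N) = √(N + 640) = √(640 + N))
q = -59
P(s) = -347
P(q)/I(-524) + 36953/159656 = -347/√(640 - 524) + 36953/159656 = -347*√29/58 + 36953*(1/159656) = -347*√29/58 + 5279/22808 = 5279/22808 - 347*√29/58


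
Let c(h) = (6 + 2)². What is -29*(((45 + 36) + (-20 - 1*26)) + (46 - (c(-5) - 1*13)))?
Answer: -870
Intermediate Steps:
c(h) = 64 (c(h) = 8² = 64)
-29*(((45 + 36) + (-20 - 1*26)) + (46 - (c(-5) - 1*13))) = -29*(((45 + 36) + (-20 - 1*26)) + (46 - (64 - 1*13))) = -29*((81 + (-20 - 26)) + (46 - (64 - 13))) = -29*((81 - 46) + (46 - 1*51)) = -29*(35 + (46 - 51)) = -29*(35 - 5) = -29*30 = -870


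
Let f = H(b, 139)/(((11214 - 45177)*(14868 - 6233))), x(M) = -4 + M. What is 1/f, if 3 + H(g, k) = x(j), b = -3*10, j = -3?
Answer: 58654101/2 ≈ 2.9327e+7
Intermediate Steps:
b = -30
H(g, k) = -10 (H(g, k) = -3 + (-4 - 3) = -3 - 7 = -10)
f = 2/58654101 (f = -10*1/((11214 - 45177)*(14868 - 6233)) = -10/((-33963*8635)) = -10/(-293270505) = -10*(-1/293270505) = 2/58654101 ≈ 3.4098e-8)
1/f = 1/(2/58654101) = 58654101/2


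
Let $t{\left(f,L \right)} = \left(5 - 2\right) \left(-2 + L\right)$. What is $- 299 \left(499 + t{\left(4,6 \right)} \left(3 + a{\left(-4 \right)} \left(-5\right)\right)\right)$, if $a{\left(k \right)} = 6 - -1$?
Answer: $-34385$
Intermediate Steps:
$a{\left(k \right)} = 7$ ($a{\left(k \right)} = 6 + 1 = 7$)
$t{\left(f,L \right)} = -6 + 3 L$ ($t{\left(f,L \right)} = 3 \left(-2 + L\right) = -6 + 3 L$)
$- 299 \left(499 + t{\left(4,6 \right)} \left(3 + a{\left(-4 \right)} \left(-5\right)\right)\right) = - 299 \left(499 + \left(-6 + 3 \cdot 6\right) \left(3 + 7 \left(-5\right)\right)\right) = - 299 \left(499 + \left(-6 + 18\right) \left(3 - 35\right)\right) = - 299 \left(499 + 12 \left(-32\right)\right) = - 299 \left(499 - 384\right) = \left(-299\right) 115 = -34385$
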